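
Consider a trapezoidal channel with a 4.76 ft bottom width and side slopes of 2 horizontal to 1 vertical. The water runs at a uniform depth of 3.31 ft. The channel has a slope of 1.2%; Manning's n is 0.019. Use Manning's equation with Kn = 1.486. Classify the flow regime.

supercritical

With bottom width b = 4.76 ft and side slope z = 2: A = (b + zy)y = (4.76 + 2×3.31)×3.31 = 37.67 ft²; P = b + 2y√(1+z²) = 4.76 + 2×3.31×2.236 = 19.56 ft.
Hydraulic radius R = A/P = 37.67/19.56 = 1.925 ft.
V = (1.486/n) R^(2/3) √S = (1.486/0.019) × 1.925^(2/3) × √0.012 = 13.26 ft/s. Hydraulic depth D_h = A/T = 37.67/18 = 2.093 ft.
Froude number Fr = V/√(g·D_h) = 13.26/√(32.2×2.093) = 1.62, which is greater than 1, so the flow is supercritical.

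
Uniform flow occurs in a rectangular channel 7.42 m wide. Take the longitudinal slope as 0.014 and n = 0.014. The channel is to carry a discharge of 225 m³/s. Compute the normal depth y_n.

y_n = 2.67 m

Manning's equation rearranged: A R^(2/3) = nQ / (1·√S) = 0.014 × 225 / (√0.014) = 26.62.
Try y = 3.11 m: A R^(2/3) = 32.76 — high.
Try y = 1.85 m: A R^(2/3) = 15.8 — low.
Try y = 2.67 m: A R^(2/3) = 26.56 — close enough.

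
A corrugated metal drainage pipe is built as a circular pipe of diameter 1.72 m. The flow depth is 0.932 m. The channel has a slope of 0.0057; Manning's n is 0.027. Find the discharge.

Q = 2.12 m³/s

For a circular section of diameter D = 1.72 m at depth y = 0.932 m, the central angle is θ = 2 arccos(1 − 2y/D) = 3.309 rad. Then A = (D²/8)(θ − sin θ) = 1.285 m² and P = Dθ/2 = 2.846 m.
Hydraulic radius R = A/P = 1.285/2.846 = 0.4517 m.
Manning's equation: Q = (1/n) A R^(2/3) S^(1/2) = (1/0.027) × 1.285 × 0.4517^(2/3) × 0.0057^(1/2) = 2.12 m³/s.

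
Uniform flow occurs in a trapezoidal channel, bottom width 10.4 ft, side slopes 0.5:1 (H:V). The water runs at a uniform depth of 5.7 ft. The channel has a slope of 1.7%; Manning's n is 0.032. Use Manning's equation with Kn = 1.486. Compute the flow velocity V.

With bottom width b = 10.4 ft and side slope z = 0.5: A = (b + zy)y = (10.4 + 0.5×5.7)×5.7 = 75.53 ft²; P = b + 2y√(1+z²) = 10.4 + 2×5.7×1.118 = 23.15 ft.
Hydraulic radius R = A/P = 75.53/23.15 = 3.263 ft.
From Manning's equation, V = (1.486/n) R^(2/3) S^(1/2) = (1.486/0.032) × 3.263^(2/3) × 0.017^(1/2) = 13.3 ft/s.

V = 13.3 ft/s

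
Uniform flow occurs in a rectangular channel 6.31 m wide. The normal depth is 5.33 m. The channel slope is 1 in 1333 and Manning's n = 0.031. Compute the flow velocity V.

V = 1.39 m/s

Flow area A = b·y = 6.31 × 5.33 = 33.63 m². Wetted perimeter P = b + 2y = 6.31 + 2×5.33 = 16.97 m.
Hydraulic radius R = A/P = 33.63/16.97 = 1.982 m.
From Manning's equation, V = (1/n) R^(2/3) S^(1/2) = (1/0.031) × 1.982^(2/3) × 0.0007502^(1/2) = 1.39 m/s.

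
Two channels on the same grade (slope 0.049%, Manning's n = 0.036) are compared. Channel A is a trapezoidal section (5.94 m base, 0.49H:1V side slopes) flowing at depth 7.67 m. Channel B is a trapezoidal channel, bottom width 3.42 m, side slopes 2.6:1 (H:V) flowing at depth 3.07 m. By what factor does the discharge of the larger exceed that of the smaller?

3.25

Channel A: With bottom width b = 5.94 m and side slope z = 0.49: A = (b + zy)y = (5.94 + 0.49×7.67)×7.67 = 74.39 m²; P = b + 2y√(1+z²) = 5.94 + 2×7.67×1.114 = 23.02 m. Hydraulic radius R = A/P = 74.39/23.02 = 3.231 m. Q_A = (1/0.036)·74.39·3.231^(2/3)·√0.00049 = 99.96 m³/s.
Channel B: With bottom width b = 3.42 m and side slope z = 2.6: A = (b + zy)y = (3.42 + 2.6×3.07)×3.07 = 35 m²; P = b + 2y√(1+z²) = 3.42 + 2×3.07×2.786 = 20.52 m. Hydraulic radius R = A/P = 35/20.52 = 1.706 m. Q_B = (1/0.036)·35·1.706^(2/3)·√0.00049 = 30.72 m³/s.
The larger discharge is 99.96 m³/s and the smaller is 30.72 m³/s; the ratio is 3.25.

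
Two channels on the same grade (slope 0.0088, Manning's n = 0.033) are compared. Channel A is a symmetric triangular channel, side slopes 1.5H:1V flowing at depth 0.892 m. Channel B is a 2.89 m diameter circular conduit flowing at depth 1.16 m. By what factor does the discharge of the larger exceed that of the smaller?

Channel A: For a triangular section with side slope z = 1.5: A = zy² = 1.5×0.892² = 1.193 m²; P = 2y√(1+z²) = 2×0.892×1.803 = 3.216 m. Hydraulic radius R = A/P = 1.193/3.216 = 0.3711 m. Q_A = (1/0.033)·1.193·0.3711^(2/3)·√0.0088 = 1.752 m³/s.
Channel B: For a circular section of diameter D = 2.89 m at depth y = 1.16 m, the central angle is θ = 2 arccos(1 − 2y/D) = 2.745 rad. Then A = (D²/8)(θ − sin θ) = 2.462 m² and P = Dθ/2 = 3.966 m. Hydraulic radius R = A/P = 2.462/3.966 = 0.6207 m. Q_B = (1/0.033)·2.462·0.6207^(2/3)·√0.0088 = 5.092 m³/s.
The larger discharge is 5.092 m³/s and the smaller is 1.752 m³/s; the ratio is 2.91.

2.91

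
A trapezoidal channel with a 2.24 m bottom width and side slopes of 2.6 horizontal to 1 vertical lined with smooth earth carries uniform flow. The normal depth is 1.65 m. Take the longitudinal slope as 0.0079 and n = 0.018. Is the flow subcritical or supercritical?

With bottom width b = 2.24 m and side slope z = 2.6: A = (b + zy)y = (2.24 + 2.6×1.65)×1.65 = 10.77 m²; P = b + 2y√(1+z²) = 2.24 + 2×1.65×2.786 = 11.43 m.
Hydraulic radius R = A/P = 10.77/11.43 = 0.9424 m.
V = (1/n) R^(2/3) √S = (1/0.018) × 0.9424^(2/3) × √0.0079 = 4.746 m/s. Hydraulic depth D_h = A/T = 10.77/10.82 = 0.9958 m.
Froude number Fr = V/√(g·D_h) = 4.746/√(9.81×0.9958) = 1.52, which is greater than 1, so the flow is supercritical.

supercritical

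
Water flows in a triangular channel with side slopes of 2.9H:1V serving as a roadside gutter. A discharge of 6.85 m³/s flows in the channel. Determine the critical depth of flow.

y_c = 1.03 m

At critical depth, Q² T / (g A³) = 1, i.e. A³/T = Q²/g = 6.85²/9.81 = 4.783.
At y = 1.22 m: A³/T = 11.36 — high.
At y = 0.707 m: A³/T = 0.7428 — low.
At y = 1.03 m: A³/T = 4.875 — ≈ 4.783.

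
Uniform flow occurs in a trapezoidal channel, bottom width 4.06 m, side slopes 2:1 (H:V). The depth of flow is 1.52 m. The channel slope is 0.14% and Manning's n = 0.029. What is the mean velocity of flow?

V = 1.29 m/s

With bottom width b = 4.06 m and side slope z = 2: A = (b + zy)y = (4.06 + 2×1.52)×1.52 = 10.79 m²; P = b + 2y√(1+z²) = 4.06 + 2×1.52×2.236 = 10.86 m.
Hydraulic radius R = A/P = 10.79/10.86 = 0.994 m.
From Manning's equation, V = (1/n) R^(2/3) S^(1/2) = (1/0.029) × 0.994^(2/3) × 0.0014^(1/2) = 1.29 m/s.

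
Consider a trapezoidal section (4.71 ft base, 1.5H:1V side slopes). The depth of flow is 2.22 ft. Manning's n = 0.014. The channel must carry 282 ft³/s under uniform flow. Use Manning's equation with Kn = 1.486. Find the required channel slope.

S = 0.0141

With bottom width b = 4.71 ft and side slope z = 1.5: A = (b + zy)y = (4.71 + 1.5×2.22)×2.22 = 17.85 ft²; P = b + 2y√(1+z²) = 4.71 + 2×2.22×1.803 = 12.71 ft.
Hydraulic radius R = A/P = 17.85/12.71 = 1.404 ft.
From Manning's equation, S = [nQ / (1.486 A R^(2/3))]² = [0.014 × 282 / (1.486 × 17.85 × 1.404^(2/3))]² = 0.0141.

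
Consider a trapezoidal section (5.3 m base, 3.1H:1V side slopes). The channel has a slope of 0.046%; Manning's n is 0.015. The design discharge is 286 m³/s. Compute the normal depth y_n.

y_n = 4.96 m

Manning's equation rearranged: A R^(2/3) = nQ / (1·√S) = 0.015 × 286 / (√0.00046) = 200.
At y = 4.16 m: A R^(2/3) = 133.3 — short.
At y = 5.86 m: A R^(2/3) = 296.3 — over.
At y = 4.96 m: A R^(2/3) = 200.2 — close enough.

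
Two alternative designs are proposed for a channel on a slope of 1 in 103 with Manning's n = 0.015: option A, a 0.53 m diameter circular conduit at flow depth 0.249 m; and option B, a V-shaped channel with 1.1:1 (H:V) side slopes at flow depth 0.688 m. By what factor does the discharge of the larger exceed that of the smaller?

Channel A: For a circular section of diameter D = 0.53 m at depth y = 0.249 m, the central angle is θ = 2 arccos(1 − 2y/D) = 3.021 rad. Then A = (D²/8)(θ − sin θ) = 0.1018 m² and P = Dθ/2 = 0.8005 m. Hydraulic radius R = A/P = 0.1018/0.8005 = 0.1272 m. Q_A = (1/0.015)·0.1018·0.1272^(2/3)·√0.009709 = 0.1692 m³/s.
Channel B: For a triangular section with side slope z = 1.1: A = zy² = 1.1×0.688² = 0.5207 m²; P = 2y√(1+z²) = 2×0.688×1.487 = 2.046 m. Hydraulic radius R = A/P = 0.5207/2.046 = 0.2545 m. Q_B = (1/0.015)·0.5207·0.2545^(2/3)·√0.009709 = 1.374 m³/s.
The larger discharge is 1.374 m³/s and the smaller is 0.1692 m³/s; the ratio is 8.12.

8.12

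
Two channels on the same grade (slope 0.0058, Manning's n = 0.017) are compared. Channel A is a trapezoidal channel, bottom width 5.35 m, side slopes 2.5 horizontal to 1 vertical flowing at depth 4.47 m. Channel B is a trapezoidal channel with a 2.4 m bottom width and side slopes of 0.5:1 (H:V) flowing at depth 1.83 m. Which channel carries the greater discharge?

Channel A: With bottom width b = 5.35 m and side slope z = 2.5: A = (b + zy)y = (5.35 + 2.5×4.47)×4.47 = 73.87 m²; P = b + 2y√(1+z²) = 5.35 + 2×4.47×2.693 = 29.42 m. Hydraulic radius R = A/P = 73.87/29.42 = 2.511 m. Q_A = (1/0.017)·73.87·2.511^(2/3)·√0.0058 = 611.3 m³/s.
Channel B: With bottom width b = 2.4 m and side slope z = 0.5: A = (b + zy)y = (2.4 + 0.5×1.83)×1.83 = 6.066 m²; P = b + 2y√(1+z²) = 2.4 + 2×1.83×1.118 = 6.492 m. Hydraulic radius R = A/P = 6.066/6.492 = 0.9344 m. Q_B = (1/0.017)·6.066·0.9344^(2/3)·√0.0058 = 25.98 m³/s.
Q_A = 611.3 m³/s vs Q_B = 25.98 m³/s, so channel A carries more.

channel A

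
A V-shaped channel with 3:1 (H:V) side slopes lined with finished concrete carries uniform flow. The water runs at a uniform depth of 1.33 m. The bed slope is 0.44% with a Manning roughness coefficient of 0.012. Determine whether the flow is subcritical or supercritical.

For a triangular section with side slope z = 3: A = zy² = 3×1.33² = 5.307 m²; P = 2y√(1+z²) = 2×1.33×3.162 = 8.412 m.
Hydraulic radius R = A/P = 5.307/8.412 = 0.6309 m.
V = (1/n) R^(2/3) √S = (1/0.012) × 0.6309^(2/3) × √0.0044 = 4.066 m/s. Hydraulic depth D_h = A/T = 5.307/7.98 = 0.665 m.
Froude number Fr = V/√(g·D_h) = 4.066/√(9.81×0.665) = 1.59, which is greater than 1, so the flow is supercritical.

supercritical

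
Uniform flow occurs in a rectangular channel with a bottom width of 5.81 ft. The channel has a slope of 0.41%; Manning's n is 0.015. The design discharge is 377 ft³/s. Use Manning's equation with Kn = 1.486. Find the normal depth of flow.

Manning's equation rearranged: A R^(2/3) = nQ / (1.486·√S) = 0.015 × 377 / (1.486 × √0.0041) = 59.43.
Try y = 8.08 ft: A R^(2/3) = 77.88 — over.
Try y = 5.04 ft: A R^(2/3) = 44.01 — short.
Try y = 6.44 ft: A R^(2/3) = 59.43 — close enough.

y_n = 6.44 ft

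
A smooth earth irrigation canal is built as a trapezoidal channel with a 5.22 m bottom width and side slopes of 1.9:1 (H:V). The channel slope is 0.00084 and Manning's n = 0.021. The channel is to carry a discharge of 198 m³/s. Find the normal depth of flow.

y_n = 4.98 m

Manning's equation rearranged: A R^(2/3) = nQ / (1·√S) = 0.021 × 198 / (√0.00084) = 143.5.
At y = 5.54 m: A R^(2/3) = 181.7 — over.
At y = 4.48 m: A R^(2/3) = 113.8 — short.
At y = 4.98 m: A R^(2/3) = 143.5 — ≈ 143.5.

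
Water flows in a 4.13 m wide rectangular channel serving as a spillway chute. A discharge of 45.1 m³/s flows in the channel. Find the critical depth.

For a rectangular channel, critical depth y_c = (q²/g)^(1/3) where q = Q/b = 45.1/4.13 = 10.92 m²/s.
So y_c = (10.92²/9.81)^(1/3) = 2.3 m.

y_c = 2.3 m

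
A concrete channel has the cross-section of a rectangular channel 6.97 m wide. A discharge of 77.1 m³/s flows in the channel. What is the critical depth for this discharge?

For a rectangular channel, critical depth y_c = (q²/g)^(1/3) where q = Q/b = 77.1/6.97 = 11.06 m²/s.
So y_c = (11.06²/9.81)^(1/3) = 2.32 m.

y_c = 2.32 m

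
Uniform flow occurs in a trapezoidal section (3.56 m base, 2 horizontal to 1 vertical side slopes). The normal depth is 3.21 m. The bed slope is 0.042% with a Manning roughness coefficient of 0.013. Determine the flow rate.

Q = 74.4 m³/s

With bottom width b = 3.56 m and side slope z = 2: A = (b + zy)y = (3.56 + 2×3.21)×3.21 = 32.04 m²; P = b + 2y√(1+z²) = 3.56 + 2×3.21×2.236 = 17.92 m.
Hydraulic radius R = A/P = 32.04/17.92 = 1.788 m.
Manning's equation: Q = (1/n) A R^(2/3) S^(1/2) = (1/0.013) × 32.04 × 1.788^(2/3) × 0.00042^(1/2) = 74.4 m³/s.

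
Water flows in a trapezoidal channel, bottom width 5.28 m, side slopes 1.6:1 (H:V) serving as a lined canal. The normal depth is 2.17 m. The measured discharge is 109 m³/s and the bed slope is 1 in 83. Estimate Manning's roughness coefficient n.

With bottom width b = 5.28 m and side slope z = 1.6: A = (b + zy)y = (5.28 + 1.6×2.17)×2.17 = 18.99 m²; P = b + 2y√(1+z²) = 5.28 + 2×2.17×1.887 = 13.47 m.
Hydraulic radius R = A/P = 18.99/13.47 = 1.41 m.
Rearranging Manning's equation: n = (1/Q) A R^(2/3) S^(1/2) = (1/109) × 18.99 × 1.41^(2/3) × √0.01205 = 0.024.

n = 0.024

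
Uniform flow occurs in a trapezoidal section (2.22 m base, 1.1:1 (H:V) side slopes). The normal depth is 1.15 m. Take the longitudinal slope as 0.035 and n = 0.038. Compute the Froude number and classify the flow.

With bottom width b = 2.22 m and side slope z = 1.1: A = (b + zy)y = (2.22 + 1.1×1.15)×1.15 = 4.008 m²; P = b + 2y√(1+z²) = 2.22 + 2×1.15×1.487 = 5.639 m.
Hydraulic radius R = A/P = 4.008/5.639 = 0.7107 m.
V = (1/n) R^(2/3) √S = (1/0.038) × 0.7107^(2/3) × √0.035 = 3.921 m/s. Hydraulic depth D_h = A/T = 4.008/4.75 = 0.8437 m.
Froude number Fr = V/√(g·D_h) = 3.921/√(9.81×0.8437) = 1.36, which is greater than 1, so the flow is supercritical.

supercritical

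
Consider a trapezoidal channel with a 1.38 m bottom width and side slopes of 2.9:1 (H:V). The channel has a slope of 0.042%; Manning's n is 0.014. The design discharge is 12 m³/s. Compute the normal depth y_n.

Manning's equation rearranged: A R^(2/3) = nQ / (1·√S) = 0.014 × 12 / (√0.00042) = 8.198.
Try y = 1.74 m: A R^(2/3) = 10.63 — too large.
Try y = 1.22 m: A R^(2/3) = 4.625 — too small.
Try y = 1.56 m: A R^(2/3) = 8.206 — matches.

y_n = 1.56 m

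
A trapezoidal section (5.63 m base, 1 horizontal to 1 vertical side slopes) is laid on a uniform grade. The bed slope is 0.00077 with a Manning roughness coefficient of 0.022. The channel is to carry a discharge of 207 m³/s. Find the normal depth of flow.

y_n = 6.31 m

Manning's equation rearranged: A R^(2/3) = nQ / (1·√S) = 0.022 × 207 / (√0.00077) = 164.1.
Try y = 4.63 m: A R^(2/3) = 88.36 — short.
Try y = 7.8 m: A R^(2/3) = 254.3 — over.
Try y = 6.31 m: A R^(2/3) = 163.9 — matches.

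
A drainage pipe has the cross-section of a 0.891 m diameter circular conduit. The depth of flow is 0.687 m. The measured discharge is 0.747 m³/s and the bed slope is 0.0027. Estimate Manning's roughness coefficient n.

For a circular section of diameter D = 0.891 m at depth y = 0.687 m, the central angle is θ = 2 arccos(1 − 2y/D) = 4.287 rad. Then A = (D²/8)(θ − sin θ) = 0.5159 m² and P = Dθ/2 = 1.91 m.
Hydraulic radius R = A/P = 0.5159/1.91 = 0.2701 m.
Rearranging Manning's equation: n = (1/Q) A R^(2/3) S^(1/2) = (1/0.747) × 0.5159 × 0.2701^(2/3) × √0.0027 = 0.015.

n = 0.015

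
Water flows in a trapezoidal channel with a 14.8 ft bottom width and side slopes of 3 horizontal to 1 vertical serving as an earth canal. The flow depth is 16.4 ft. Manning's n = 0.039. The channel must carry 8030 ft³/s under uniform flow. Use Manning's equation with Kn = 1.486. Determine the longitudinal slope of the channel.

S = 0.0022

With bottom width b = 14.8 ft and side slope z = 3: A = (b + zy)y = (14.8 + 3×16.4)×16.4 = 1050 ft²; P = b + 2y√(1+z²) = 14.8 + 2×16.4×3.162 = 118.5 ft.
Hydraulic radius R = A/P = 1050/118.5 = 8.856 ft.
From Manning's equation, S = [nQ / (1.486 A R^(2/3))]² = [0.039 × 8030 / (1.486 × 1050 × 8.856^(2/3))]² = 0.0022.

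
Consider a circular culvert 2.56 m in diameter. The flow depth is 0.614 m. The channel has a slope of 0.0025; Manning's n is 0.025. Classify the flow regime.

subcritical

For a circular section of diameter D = 2.56 m at depth y = 0.614 m, the central angle is θ = 2 arccos(1 − 2y/D) = 2.047 rad. Then A = (D²/8)(θ − sin θ) = 0.949 m² and P = Dθ/2 = 2.62 m.
Hydraulic radius R = A/P = 0.949/2.62 = 0.3622 m.
V = (1/n) R^(2/3) √S = (1/0.025) × 0.3622^(2/3) × √0.0025 = 1.016 m/s. Hydraulic depth D_h = A/T = 0.949/2.186 = 0.4341 m.
Froude number Fr = V/√(g·D_h) = 1.016/√(9.81×0.4341) = 0.492, which is less than 1, so the flow is subcritical.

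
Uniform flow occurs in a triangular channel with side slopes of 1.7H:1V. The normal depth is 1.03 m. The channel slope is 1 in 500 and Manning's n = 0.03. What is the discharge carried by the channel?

For a triangular section with side slope z = 1.7: A = zy² = 1.7×1.03² = 1.804 m²; P = 2y√(1+z²) = 2×1.03×1.972 = 4.063 m.
Hydraulic radius R = A/P = 1.804/4.063 = 0.4439 m.
Manning's equation: Q = (1/n) A R^(2/3) S^(1/2) = (1/0.03) × 1.804 × 0.4439^(2/3) × 0.002^(1/2) = 1.56 m³/s.

Q = 1.56 m³/s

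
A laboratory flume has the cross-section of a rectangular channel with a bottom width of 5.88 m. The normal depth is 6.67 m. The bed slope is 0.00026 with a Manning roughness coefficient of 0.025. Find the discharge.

Q = 40.7 m³/s

Flow area A = b·y = 5.88 × 6.67 = 39.22 m². Wetted perimeter P = b + 2y = 5.88 + 2×6.67 = 19.22 m.
Hydraulic radius R = A/P = 39.22/19.22 = 2.041 m.
Manning's equation: Q = (1/n) A R^(2/3) S^(1/2) = (1/0.025) × 39.22 × 2.041^(2/3) × 0.00026^(1/2) = 40.7 m³/s.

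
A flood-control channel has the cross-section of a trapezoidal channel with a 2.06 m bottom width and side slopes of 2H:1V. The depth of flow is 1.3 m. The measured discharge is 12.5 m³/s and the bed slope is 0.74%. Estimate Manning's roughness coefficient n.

With bottom width b = 2.06 m and side slope z = 2: A = (b + zy)y = (2.06 + 2×1.3)×1.3 = 6.058 m²; P = b + 2y√(1+z²) = 2.06 + 2×1.3×2.236 = 7.874 m.
Hydraulic radius R = A/P = 6.058/7.874 = 0.7694 m.
Rearranging Manning's equation: n = (1/Q) A R^(2/3) S^(1/2) = (1/12.5) × 6.058 × 0.7694^(2/3) × √0.0074 = 0.035.

n = 0.035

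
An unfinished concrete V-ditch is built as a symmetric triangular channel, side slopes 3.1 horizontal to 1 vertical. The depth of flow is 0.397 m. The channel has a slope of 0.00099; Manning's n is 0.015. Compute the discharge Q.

Q = 0.337 m³/s

For a triangular section with side slope z = 3.1: A = zy² = 3.1×0.397² = 0.4886 m²; P = 2y√(1+z²) = 2×0.397×3.257 = 2.586 m.
Hydraulic radius R = A/P = 0.4886/2.586 = 0.1889 m.
Manning's equation: Q = (1/n) A R^(2/3) S^(1/2) = (1/0.015) × 0.4886 × 0.1889^(2/3) × 0.00099^(1/2) = 0.337 m³/s.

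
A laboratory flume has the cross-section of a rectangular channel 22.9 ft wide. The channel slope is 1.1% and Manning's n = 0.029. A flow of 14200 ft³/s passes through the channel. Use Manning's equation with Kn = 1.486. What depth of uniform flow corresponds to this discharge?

y_n = 28.5 ft

Manning's equation rearranged: A R^(2/3) = nQ / (1.486·√S) = 0.029 × 14200 / (1.486 × √0.011) = 2642.
Try y = 21.3 ft: A R^(2/3) = 1860 — short.
Try y = 28.5 ft: A R^(2/3) = 2647 — ≈ 2642.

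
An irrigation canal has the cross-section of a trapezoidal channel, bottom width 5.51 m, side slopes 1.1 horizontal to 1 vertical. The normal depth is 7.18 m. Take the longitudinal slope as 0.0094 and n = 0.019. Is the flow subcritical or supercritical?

With bottom width b = 5.51 m and side slope z = 1.1: A = (b + zy)y = (5.51 + 1.1×7.18)×7.18 = 96.27 m²; P = b + 2y√(1+z²) = 5.51 + 2×7.18×1.487 = 26.86 m.
Hydraulic radius R = A/P = 96.27/26.86 = 3.584 m.
V = (1/n) R^(2/3) √S = (1/0.019) × 3.584^(2/3) × √0.0094 = 11.95 m/s. Hydraulic depth D_h = A/T = 96.27/21.31 = 4.518 m.
Froude number Fr = V/√(g·D_h) = 11.95/√(9.81×4.518) = 1.8, which is greater than 1, so the flow is supercritical.

supercritical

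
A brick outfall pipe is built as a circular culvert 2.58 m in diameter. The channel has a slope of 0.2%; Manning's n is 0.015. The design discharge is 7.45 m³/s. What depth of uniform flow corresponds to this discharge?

Manning's equation rearranged: A R^(2/3) = nQ / (1·√S) = 0.015 × 7.45 / (√0.002) = 2.499.
Try y = 1.88 m: A R^(2/3) = 3.438 — over.
Try y = 1.21 m: A R^(2/3) = 1.748 — short.
Try y = 1.5 m: A R^(2/3) = 2.497 — matches.

y_n = 1.5 m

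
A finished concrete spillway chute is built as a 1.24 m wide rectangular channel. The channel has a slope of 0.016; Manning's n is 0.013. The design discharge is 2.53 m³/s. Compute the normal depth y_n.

y_n = 0.495 m

Manning's equation rearranged: A R^(2/3) = nQ / (1·√S) = 0.013 × 2.53 / (√0.016) = 0.26.
Try y = 0.378 m: A R^(2/3) = 0.1784 — short.
Try y = 0.495 m: A R^(2/3) = 0.2597 — close enough.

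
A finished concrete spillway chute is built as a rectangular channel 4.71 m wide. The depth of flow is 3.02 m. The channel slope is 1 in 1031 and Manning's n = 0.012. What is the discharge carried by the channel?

Q = 44.5 m³/s

Flow area A = b·y = 4.71 × 3.02 = 14.22 m². Wetted perimeter P = b + 2y = 4.71 + 2×3.02 = 10.75 m.
Hydraulic radius R = A/P = 14.22/10.75 = 1.323 m.
Manning's equation: Q = (1/n) A R^(2/3) S^(1/2) = (1/0.012) × 14.22 × 1.323^(2/3) × 0.0009699^(1/2) = 44.5 m³/s.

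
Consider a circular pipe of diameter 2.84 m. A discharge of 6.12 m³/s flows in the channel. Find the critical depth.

y_c = 1.07 m

At critical depth, Q² T / (g A³) = 1, i.e. A³/T = Q²/g = 6.12²/9.81 = 3.818.
At y = 0.841 m: A³/T = 1.492 — short.
At y = 1.35 m: A³/T = 9.223 — over.
At y = 1.07 m: A³/T = 3.782 — close enough.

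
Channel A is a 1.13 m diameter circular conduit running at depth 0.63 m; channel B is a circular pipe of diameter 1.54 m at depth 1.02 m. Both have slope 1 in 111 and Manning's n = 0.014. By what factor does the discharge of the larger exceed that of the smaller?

2.96

Channel A: For a circular section of diameter D = 1.13 m at depth y = 0.63 m, the central angle is θ = 2 arccos(1 − 2y/D) = 3.372 rad. Then A = (D²/8)(θ − sin θ) = 0.5747 m² and P = Dθ/2 = 1.905 m. Hydraulic radius R = A/P = 0.5747/1.905 = 0.3016 m. Q_A = (1/0.014)·0.5747·0.3016^(2/3)·√0.009009 = 1.753 m³/s.
Channel B: For a circular section of diameter D = 1.54 m at depth y = 1.02 m, the central angle is θ = 2 arccos(1 − 2y/D) = 3.803 rad. Then A = (D²/8)(θ − sin θ) = 1.309 m² and P = Dθ/2 = 2.928 m. Hydraulic radius R = A/P = 1.309/2.928 = 0.4472 m. Q_B = (1/0.014)·1.309·0.4472^(2/3)·√0.009009 = 5.191 m³/s.
The larger discharge is 5.191 m³/s and the smaller is 1.753 m³/s; the ratio is 2.96.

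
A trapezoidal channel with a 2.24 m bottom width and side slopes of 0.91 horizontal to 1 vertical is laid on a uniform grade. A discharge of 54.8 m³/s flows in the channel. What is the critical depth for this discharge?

y_c = 2.75 m

At critical depth, Q² T / (g A³) = 1, i.e. A³/T = Q²/g = 54.8²/9.81 = 306.1.
At y = 3.36 m: A³/T = 675 — high.
At y = 1.87 m: A³/T = 70.96 — low.
At y = 2.75 m: A³/T = 306.2 — ≈ 306.1.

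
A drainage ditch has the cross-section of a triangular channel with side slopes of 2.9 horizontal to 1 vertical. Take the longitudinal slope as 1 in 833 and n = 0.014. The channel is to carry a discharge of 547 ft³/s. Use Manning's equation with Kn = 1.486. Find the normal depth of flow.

Manning's equation rearranged: A R^(2/3) = nQ / (1.486·√S) = 0.014 × 547 / (1.486 × √0.0012) = 148.7.
Try y = 6.08 ft: A R^(2/3) = 216.7 — over.
Try y = 4.4 ft: A R^(2/3) = 91.48 — short.
Try y = 5.28 ft: A R^(2/3) = 148.8 — close enough.

y_n = 5.28 ft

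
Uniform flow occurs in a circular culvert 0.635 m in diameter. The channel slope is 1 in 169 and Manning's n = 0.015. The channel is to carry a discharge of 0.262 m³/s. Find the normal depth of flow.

Manning's equation rearranged: A R^(2/3) = nQ / (1·√S) = 0.015 × 0.262 / (√0.005917) = 0.05109.
Try y = 0.302 m: A R^(2/3) = 0.04261 — short.
Try y = 0.389 m: A R^(2/3) = 0.06438 — over.
Try y = 0.336 m: A R^(2/3) = 0.05105 — close enough.

y_n = 0.336 m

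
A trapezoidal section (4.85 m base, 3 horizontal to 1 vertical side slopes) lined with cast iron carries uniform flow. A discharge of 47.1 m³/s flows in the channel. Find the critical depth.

At critical depth, Q² T / (g A³) = 1, i.e. A³/T = Q²/g = 47.1²/9.81 = 226.1.
Try y = 1.09 m: A³/T = 60.87 — short.
Try y = 1.83 m: A³/T = 428 — over.
Try y = 1.55 m: A³/T = 225.6 — ≈ 226.1.

y_c = 1.55 m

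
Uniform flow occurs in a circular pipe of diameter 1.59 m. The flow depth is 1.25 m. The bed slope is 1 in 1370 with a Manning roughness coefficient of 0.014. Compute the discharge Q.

For a circular section of diameter D = 1.59 m at depth y = 1.25 m, the central angle is θ = 2 arccos(1 − 2y/D) = 4.36 rad. Then A = (D²/8)(θ − sin θ) = 1.675 m² and P = Dθ/2 = 3.466 m.
Hydraulic radius R = A/P = 1.675/3.466 = 0.4831 m.
Manning's equation: Q = (1/n) A R^(2/3) S^(1/2) = (1/0.014) × 1.675 × 0.4831^(2/3) × 0.0007299^(1/2) = 1.99 m³/s.

Q = 1.99 m³/s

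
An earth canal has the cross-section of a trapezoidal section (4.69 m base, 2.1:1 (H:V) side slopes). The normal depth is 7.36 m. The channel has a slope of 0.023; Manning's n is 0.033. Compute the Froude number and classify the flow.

supercritical

With bottom width b = 4.69 m and side slope z = 2.1: A = (b + zy)y = (4.69 + 2.1×7.36)×7.36 = 148.3 m²; P = b + 2y√(1+z²) = 4.69 + 2×7.36×2.326 = 38.93 m.
Hydraulic radius R = A/P = 148.3/38.93 = 3.809 m.
V = (1/n) R^(2/3) √S = (1/0.033) × 3.809^(2/3) × √0.023 = 11.21 m/s. Hydraulic depth D_h = A/T = 148.3/35.6 = 4.165 m.
Froude number Fr = V/√(g·D_h) = 11.21/√(9.81×4.165) = 1.75, which is greater than 1, so the flow is supercritical.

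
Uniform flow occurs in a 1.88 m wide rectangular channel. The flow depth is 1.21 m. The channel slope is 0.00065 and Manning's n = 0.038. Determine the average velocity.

Flow area A = b·y = 1.88 × 1.21 = 2.275 m². Wetted perimeter P = b + 2y = 1.88 + 2×1.21 = 4.3 m.
Hydraulic radius R = A/P = 2.275/4.3 = 0.529 m.
From Manning's equation, V = (1/n) R^(2/3) S^(1/2) = (1/0.038) × 0.529^(2/3) × 0.00065^(1/2) = 0.439 m/s.

V = 0.439 m/s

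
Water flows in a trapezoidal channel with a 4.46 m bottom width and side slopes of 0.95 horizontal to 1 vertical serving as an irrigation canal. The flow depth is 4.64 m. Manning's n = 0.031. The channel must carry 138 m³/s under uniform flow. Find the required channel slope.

S = 0.00339

With bottom width b = 4.46 m and side slope z = 0.95: A = (b + zy)y = (4.46 + 0.95×4.64)×4.64 = 41.15 m²; P = b + 2y√(1+z²) = 4.46 + 2×4.64×1.379 = 17.26 m.
Hydraulic radius R = A/P = 41.15/17.26 = 2.384 m.
From Manning's equation, S = [nQ / (1 A R^(2/3))]² = [0.031 × 138 / (1 × 41.15 × 2.384^(2/3))]² = 0.00339.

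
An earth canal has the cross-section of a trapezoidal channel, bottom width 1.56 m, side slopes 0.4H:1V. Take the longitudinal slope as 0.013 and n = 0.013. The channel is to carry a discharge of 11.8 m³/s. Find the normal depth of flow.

y_n = 1.03 m

Manning's equation rearranged: A R^(2/3) = nQ / (1·√S) = 0.013 × 11.8 / (√0.013) = 1.345.
Trying y = 1.14 m: A R^(2/3) = 1.584 — over.
Trying y = 0.722 m: A R^(2/3) = 0.7587 — short.
Trying y = 1.03 m: A R^(2/3) = 1.343 — close enough.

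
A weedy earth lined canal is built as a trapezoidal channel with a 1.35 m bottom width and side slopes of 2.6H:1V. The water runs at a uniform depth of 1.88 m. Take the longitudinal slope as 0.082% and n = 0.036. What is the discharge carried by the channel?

With bottom width b = 1.35 m and side slope z = 2.6: A = (b + zy)y = (1.35 + 2.6×1.88)×1.88 = 11.73 m²; P = b + 2y√(1+z²) = 1.35 + 2×1.88×2.786 = 11.82 m.
Hydraulic radius R = A/P = 11.73/11.82 = 0.9918 m.
Manning's equation: Q = (1/n) A R^(2/3) S^(1/2) = (1/0.036) × 11.73 × 0.9918^(2/3) × 0.00082^(1/2) = 9.28 m³/s.

Q = 9.28 m³/s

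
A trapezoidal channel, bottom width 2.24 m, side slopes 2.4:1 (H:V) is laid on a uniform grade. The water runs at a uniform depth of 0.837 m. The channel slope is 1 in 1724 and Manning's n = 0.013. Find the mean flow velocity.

V = 1.23 m/s

With bottom width b = 2.24 m and side slope z = 2.4: A = (b + zy)y = (2.24 + 2.4×0.837)×0.837 = 3.556 m²; P = b + 2y√(1+z²) = 2.24 + 2×0.837×2.6 = 6.592 m.
Hydraulic radius R = A/P = 3.556/6.592 = 0.5394 m.
From Manning's equation, V = (1/n) R^(2/3) S^(1/2) = (1/0.013) × 0.5394^(2/3) × 0.00058^(1/2) = 1.23 m/s.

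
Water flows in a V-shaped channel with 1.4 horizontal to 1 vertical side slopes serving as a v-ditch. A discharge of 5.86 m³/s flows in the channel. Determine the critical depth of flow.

At critical depth, Q² T / (g A³) = 1, i.e. A³/T = Q²/g = 5.86²/9.81 = 3.5.
Trying y = 1.08 m: A³/T = 1.44 — short.
Trying y = 1.64 m: A³/T = 11.63 — over.
Trying y = 1.29 m: A³/T = 3.501 — close enough.

y_c = 1.29 m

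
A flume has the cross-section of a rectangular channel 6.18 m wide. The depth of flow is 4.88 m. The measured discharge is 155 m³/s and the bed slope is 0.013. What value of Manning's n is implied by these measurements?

Flow area A = b·y = 6.18 × 4.88 = 30.16 m². Wetted perimeter P = b + 2y = 6.18 + 2×4.88 = 15.94 m.
Hydraulic radius R = A/P = 30.16/15.94 = 1.892 m.
Rearranging Manning's equation: n = (1/Q) A R^(2/3) S^(1/2) = (1/155) × 30.16 × 1.892^(2/3) × √0.013 = 0.0339.

n = 0.0339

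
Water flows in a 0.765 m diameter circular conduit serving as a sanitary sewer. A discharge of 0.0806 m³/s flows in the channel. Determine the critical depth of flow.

At critical depth, Q² T / (g A³) = 1, i.e. A³/T = Q²/g = 0.0806²/9.81 = 0.0006622.
Trying y = 0.207 m: A³/T = 0.00149 — over.
Trying y = 0.137 m: A³/T = 0.0002969 — short.
Trying y = 0.168 m: A³/T = 0.0006604 — matches.

y_c = 0.168 m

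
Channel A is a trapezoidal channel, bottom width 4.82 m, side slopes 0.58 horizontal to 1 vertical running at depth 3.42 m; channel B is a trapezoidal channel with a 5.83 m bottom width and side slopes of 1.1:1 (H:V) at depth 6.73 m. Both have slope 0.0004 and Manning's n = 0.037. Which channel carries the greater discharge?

Channel A: With bottom width b = 4.82 m and side slope z = 0.58: A = (b + zy)y = (4.82 + 0.58×3.42)×3.42 = 23.27 m²; P = b + 2y√(1+z²) = 4.82 + 2×3.42×1.156 = 12.73 m. Hydraulic radius R = A/P = 23.27/12.73 = 1.828 m. Q_A = (1/0.037)·23.27·1.828^(2/3)·√0.0004 = 18.81 m³/s.
Channel B: With bottom width b = 5.83 m and side slope z = 1.1: A = (b + zy)y = (5.83 + 1.1×6.73)×6.73 = 89.06 m²; P = b + 2y√(1+z²) = 5.83 + 2×6.73×1.487 = 25.84 m. Hydraulic radius R = A/P = 89.06/25.84 = 3.447 m. Q_B = (1/0.037)·89.06·3.447^(2/3)·√0.0004 = 109.8 m³/s.
Q_A = 18.81 m³/s vs Q_B = 109.8 m³/s, so channel B carries more.

channel B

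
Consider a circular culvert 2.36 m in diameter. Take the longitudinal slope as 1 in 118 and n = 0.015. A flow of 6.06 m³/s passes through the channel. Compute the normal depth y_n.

Manning's equation rearranged: A R^(2/3) = nQ / (1·√S) = 0.015 × 6.06 / (√0.008475) = 0.9874.
Try y = 0.634 m: A R^(2/3) = 0.4858 — too small.
Try y = 1.05 m: A R^(2/3) = 1.256 — too large.
Try y = 0.919 m: A R^(2/3) = 0.9871 — matches.

y_n = 0.919 m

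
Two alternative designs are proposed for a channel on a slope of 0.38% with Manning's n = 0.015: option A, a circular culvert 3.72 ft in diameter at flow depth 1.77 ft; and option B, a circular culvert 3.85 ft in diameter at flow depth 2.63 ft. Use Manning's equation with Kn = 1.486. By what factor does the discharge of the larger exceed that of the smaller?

1.93

Channel A: For a circular section of diameter D = 3.72 ft at depth y = 1.77 ft, the central angle is θ = 2 arccos(1 − 2y/D) = 3.045 rad. Then A = (D²/8)(θ − sin θ) = 5.1 ft² and P = Dθ/2 = 5.663 ft. Hydraulic radius R = A/P = 5.1/5.663 = 0.9005 ft. Q_A = (1.486/0.015)·5.1·0.9005^(2/3)·√0.0038 = 29.04 ft³/s.
Channel B: For a circular section of diameter D = 3.85 ft at depth y = 2.63 ft, the central angle is θ = 2 arccos(1 − 2y/D) = 3.892 rad. Then A = (D²/8)(θ − sin θ) = 8.473 ft² and P = Dθ/2 = 7.491 ft. Hydraulic radius R = A/P = 8.473/7.491 = 1.131 ft. Q_B = (1.486/0.015)·8.473·1.131^(2/3)·√0.0038 = 56.17 ft³/s.
The larger discharge is 56.17 ft³/s and the smaller is 29.04 ft³/s; the ratio is 1.93.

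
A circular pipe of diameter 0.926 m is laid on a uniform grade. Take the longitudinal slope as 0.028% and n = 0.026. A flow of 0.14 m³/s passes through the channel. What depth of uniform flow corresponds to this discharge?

y_n = 0.66 m

Manning's equation rearranged: A R^(2/3) = nQ / (1·√S) = 0.026 × 0.14 / (√0.00028) = 0.2175.
Try y = 0.526 m: A R^(2/3) = 0.1566 — low.
Try y = 0.834 m: A R^(2/3) = 0.2707 — high.
Try y = 0.66 m: A R^(2/3) = 0.2176 — close enough.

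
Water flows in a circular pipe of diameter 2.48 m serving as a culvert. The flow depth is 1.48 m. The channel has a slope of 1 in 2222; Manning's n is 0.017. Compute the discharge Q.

Q = 2.92 m³/s

For a circular section of diameter D = 2.48 m at depth y = 1.48 m, the central angle is θ = 2 arccos(1 − 2y/D) = 3.531 rad. Then A = (D²/8)(θ − sin θ) = 3.007 m² and P = Dθ/2 = 4.379 m.
Hydraulic radius R = A/P = 3.007/4.379 = 0.6867 m.
Manning's equation: Q = (1/n) A R^(2/3) S^(1/2) = (1/0.017) × 3.007 × 0.6867^(2/3) × 0.00045^(1/2) = 2.92 m³/s.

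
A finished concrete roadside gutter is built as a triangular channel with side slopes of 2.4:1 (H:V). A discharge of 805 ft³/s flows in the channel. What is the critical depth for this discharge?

At critical depth, Q² T / (g A³) = 1, i.e. A³/T = Q²/g = 805²/32.2 = 20120.
At y = 7.06 ft: A³/T = 50510 — high.
At y = 5.28 ft: A³/T = 11820 — low.
At y = 5.87 ft: A³/T = 20070 — close enough.

y_c = 5.87 ft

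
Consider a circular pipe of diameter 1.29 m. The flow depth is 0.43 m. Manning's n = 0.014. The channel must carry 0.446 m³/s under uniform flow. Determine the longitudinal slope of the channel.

For a circular section of diameter D = 1.29 m at depth y = 0.43 m, the central angle is θ = 2 arccos(1 − 2y/D) = 2.462 rad. Then A = (D²/8)(θ − sin θ) = 0.3814 m² and P = Dθ/2 = 1.588 m.
Hydraulic radius R = A/P = 0.3814/1.588 = 0.2402 m.
From Manning's equation, S = [nQ / (1 A R^(2/3))]² = [0.014 × 0.446 / (1 × 0.3814 × 0.2402^(2/3))]² = 0.0018.

S = 0.0018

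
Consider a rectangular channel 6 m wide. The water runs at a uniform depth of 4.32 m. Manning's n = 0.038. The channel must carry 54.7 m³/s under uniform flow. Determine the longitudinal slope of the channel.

S = 0.003

Flow area A = b·y = 6 × 4.32 = 25.92 m². Wetted perimeter P = b + 2y = 6 + 2×4.32 = 14.64 m.
Hydraulic radius R = A/P = 25.92/14.64 = 1.77 m.
From Manning's equation, S = [nQ / (1 A R^(2/3))]² = [0.038 × 54.7 / (1 × 25.92 × 1.77^(2/3))]² = 0.003.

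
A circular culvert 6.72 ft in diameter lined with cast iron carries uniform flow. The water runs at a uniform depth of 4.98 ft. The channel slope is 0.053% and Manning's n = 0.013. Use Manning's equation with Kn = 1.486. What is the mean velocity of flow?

For a circular section of diameter D = 6.72 ft at depth y = 4.98 ft, the central angle is θ = 2 arccos(1 − 2y/D) = 4.148 rad. Then A = (D²/8)(θ − sin θ) = 28.18 ft² and P = Dθ/2 = 13.94 ft.
Hydraulic radius R = A/P = 28.18/13.94 = 2.022 ft.
From Manning's equation, V = (1.486/n) R^(2/3) S^(1/2) = (1.486/0.013) × 2.022^(2/3) × 0.00053^(1/2) = 4.21 ft/s.

V = 4.21 ft/s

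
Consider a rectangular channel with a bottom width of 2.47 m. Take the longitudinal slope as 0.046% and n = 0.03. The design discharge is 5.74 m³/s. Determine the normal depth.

Manning's equation rearranged: A R^(2/3) = nQ / (1·√S) = 0.03 × 5.74 / (√0.00046) = 8.029.
At y = 2.85 m: A R^(2/3) = 6.374 — low.
At y = 3.89 m: A R^(2/3) = 9.203 — high.
At y = 3.46 m: A R^(2/3) = 8.026 — close enough.

y_n = 3.46 m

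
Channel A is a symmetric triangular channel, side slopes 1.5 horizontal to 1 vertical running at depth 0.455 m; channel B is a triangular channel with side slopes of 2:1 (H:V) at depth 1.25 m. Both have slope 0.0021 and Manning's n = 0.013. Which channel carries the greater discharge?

channel B

Channel A: For a triangular section with side slope z = 1.5: A = zy² = 1.5×0.455² = 0.3105 m²; P = 2y√(1+z²) = 2×0.455×1.803 = 1.641 m. Hydraulic radius R = A/P = 0.3105/1.641 = 0.1893 m. Q_A = (1/0.013)·0.3105·0.1893^(2/3)·√0.0021 = 0.3609 m³/s.
Channel B: For a triangular section with side slope z = 2: A = zy² = 2×1.25² = 3.125 m²; P = 2y√(1+z²) = 2×1.25×2.236 = 5.59 m. Hydraulic radius R = A/P = 3.125/5.59 = 0.559 m. Q_B = (1/0.013)·3.125·0.559^(2/3)·√0.0021 = 7.475 m³/s.
Q_A = 0.3609 m³/s vs Q_B = 7.475 m³/s, so channel B carries more.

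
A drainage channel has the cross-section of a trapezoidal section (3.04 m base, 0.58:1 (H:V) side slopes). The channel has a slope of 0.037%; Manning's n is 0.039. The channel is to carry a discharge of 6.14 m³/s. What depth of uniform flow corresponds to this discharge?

Manning's equation rearranged: A R^(2/3) = nQ / (1·√S) = 0.039 × 6.14 / (√0.00037) = 12.45.
At y = 2.69 m: A R^(2/3) = 15.01 — high.
At y = 2.42 m: A R^(2/3) = 12.45 — close enough.

y_n = 2.42 m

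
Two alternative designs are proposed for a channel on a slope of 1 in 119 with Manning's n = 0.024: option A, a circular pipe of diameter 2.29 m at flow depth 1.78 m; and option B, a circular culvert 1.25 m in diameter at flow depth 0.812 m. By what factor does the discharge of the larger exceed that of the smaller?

Channel A: For a circular section of diameter D = 2.29 m at depth y = 1.78 m, the central angle is θ = 2 arccos(1 − 2y/D) = 4.317 rad. Then A = (D²/8)(θ − sin θ) = 3.435 m² and P = Dθ/2 = 4.943 m. Hydraulic radius R = A/P = 3.435/4.943 = 0.6949 m. Q_A = (1/0.024)·3.435·0.6949^(2/3)·√0.008403 = 10.29 m³/s.
Channel B: For a circular section of diameter D = 1.25 m at depth y = 0.812 m, the central angle is θ = 2 arccos(1 − 2y/D) = 3.749 rad. Then A = (D²/8)(θ − sin θ) = 0.8438 m² and P = Dθ/2 = 2.343 m. Hydraulic radius R = A/P = 0.8438/2.343 = 0.3601 m. Q_B = (1/0.024)·0.8438·0.3601^(2/3)·√0.008403 = 1.631 m³/s.
The larger discharge is 10.29 m³/s and the smaller is 1.631 m³/s; the ratio is 6.31.

6.31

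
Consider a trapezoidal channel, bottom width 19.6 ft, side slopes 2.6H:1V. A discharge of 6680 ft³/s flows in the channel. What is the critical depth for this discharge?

y_c = 10.1 ft

At critical depth, Q² T / (g A³) = 1, i.e. A³/T = Q²/g = 6680²/32.2 = 1386000.
Try y = 12.1 ft: A³/T = 2858000 — high.
Try y = 7.39 ft: A³/T = 406700 — low.
Try y = 10.1 ft: A³/T = 1378000 — ≈ 1386000.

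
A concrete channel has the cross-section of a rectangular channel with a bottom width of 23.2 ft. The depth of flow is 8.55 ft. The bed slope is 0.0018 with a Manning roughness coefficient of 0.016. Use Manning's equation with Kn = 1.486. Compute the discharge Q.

Flow area A = b·y = 23.2 × 8.55 = 198.4 ft². Wetted perimeter P = b + 2y = 23.2 + 2×8.55 = 40.3 ft.
Hydraulic radius R = A/P = 198.4/40.3 = 4.922 ft.
Manning's equation: Q = (1.486/n) A R^(2/3) S^(1/2) = (1.486/0.016) × 198.4 × 4.922^(2/3) × 0.0018^(1/2) = 2260 ft³/s.

Q = 2260 ft³/s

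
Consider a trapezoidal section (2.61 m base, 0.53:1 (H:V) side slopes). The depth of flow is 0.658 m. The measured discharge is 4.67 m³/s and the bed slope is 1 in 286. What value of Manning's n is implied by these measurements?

With bottom width b = 2.61 m and side slope z = 0.53: A = (b + zy)y = (2.61 + 0.53×0.658)×0.658 = 1.947 m²; P = b + 2y√(1+z²) = 2.61 + 2×0.658×1.132 = 4.099 m.
Hydraulic radius R = A/P = 1.947/4.099 = 0.4749 m.
Rearranging Manning's equation: n = (1/Q) A R^(2/3) S^(1/2) = (1/4.67) × 1.947 × 0.4749^(2/3) × √0.003497 = 0.015.

n = 0.015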